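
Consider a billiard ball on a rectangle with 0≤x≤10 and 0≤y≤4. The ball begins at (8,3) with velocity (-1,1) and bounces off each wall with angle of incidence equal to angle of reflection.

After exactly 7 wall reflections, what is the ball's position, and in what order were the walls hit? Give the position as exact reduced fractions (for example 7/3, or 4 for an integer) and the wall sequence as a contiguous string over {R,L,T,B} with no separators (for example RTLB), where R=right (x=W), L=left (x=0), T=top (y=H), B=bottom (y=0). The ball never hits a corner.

Final position: (10,3)
Wall sequence: TBLTBTR

1. t=1 → T at (7,4); v=(-1,-1)
2. t=4 → B at (3,0); v=(-1,1)
3. t=3 → L at (0,3); v=(1,1)
4. t=1 → T at (1,4); v=(1,-1)
5. t=4 → B at (5,0); v=(1,1)
6. t=4 → T at (9,4); v=(1,-1)
7. t=1 → R at (10,3); v=(-1,-1)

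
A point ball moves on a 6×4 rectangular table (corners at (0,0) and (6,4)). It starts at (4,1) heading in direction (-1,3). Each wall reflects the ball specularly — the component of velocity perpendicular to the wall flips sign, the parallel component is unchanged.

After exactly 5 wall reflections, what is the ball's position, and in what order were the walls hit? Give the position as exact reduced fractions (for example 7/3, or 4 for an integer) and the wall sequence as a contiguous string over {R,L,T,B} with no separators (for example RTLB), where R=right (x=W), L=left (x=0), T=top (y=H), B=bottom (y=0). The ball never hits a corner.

Final position: (1,0)
Wall sequence: TBTLB

1. t=1 → T at (3,4); v=(-1,-3)
2. t=4/3 → B at (5/3,0); v=(-1,3)
3. t=4/3 → T at (1/3,4); v=(-1,-3)
4. t=1/3 → L at (0,3); v=(1,-3)
5. t=1 → B at (1,0); v=(1,3)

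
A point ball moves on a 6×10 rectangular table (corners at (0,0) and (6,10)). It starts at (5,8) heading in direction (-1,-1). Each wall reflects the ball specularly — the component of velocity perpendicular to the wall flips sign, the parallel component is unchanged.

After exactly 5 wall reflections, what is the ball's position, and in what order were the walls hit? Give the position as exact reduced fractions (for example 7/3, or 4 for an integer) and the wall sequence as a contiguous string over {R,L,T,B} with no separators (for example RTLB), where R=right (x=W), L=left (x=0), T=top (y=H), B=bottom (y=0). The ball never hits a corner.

Final position: (1,10)
Wall sequence: LBRLT

1. t=5 → L at (0,3); v=(1,-1)
2. t=3 → B at (3,0); v=(1,1)
3. t=3 → R at (6,3); v=(-1,1)
4. t=6 → L at (0,9); v=(1,1)
5. t=1 → T at (1,10); v=(1,-1)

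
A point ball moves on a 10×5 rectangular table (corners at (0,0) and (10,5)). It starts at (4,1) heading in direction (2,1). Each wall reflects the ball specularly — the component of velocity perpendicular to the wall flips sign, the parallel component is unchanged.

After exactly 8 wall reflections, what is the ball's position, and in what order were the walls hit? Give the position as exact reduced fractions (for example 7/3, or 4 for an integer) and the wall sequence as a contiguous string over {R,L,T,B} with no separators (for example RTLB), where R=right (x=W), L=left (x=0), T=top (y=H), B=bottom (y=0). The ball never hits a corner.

1. t=3 → R at (10,4); v=(-2,1)
2. t=1 → T at (8,5); v=(-2,-1)
3. t=4 → L at (0,1); v=(2,-1)
4. t=1 → B at (2,0); v=(2,1)
5. t=4 → R at (10,4); v=(-2,1)
6. t=1 → T at (8,5); v=(-2,-1)
7. t=4 → L at (0,1); v=(2,-1)
8. t=1 → B at (2,0); v=(2,1)

Final position: (2,0)
Wall sequence: RTLBRTLB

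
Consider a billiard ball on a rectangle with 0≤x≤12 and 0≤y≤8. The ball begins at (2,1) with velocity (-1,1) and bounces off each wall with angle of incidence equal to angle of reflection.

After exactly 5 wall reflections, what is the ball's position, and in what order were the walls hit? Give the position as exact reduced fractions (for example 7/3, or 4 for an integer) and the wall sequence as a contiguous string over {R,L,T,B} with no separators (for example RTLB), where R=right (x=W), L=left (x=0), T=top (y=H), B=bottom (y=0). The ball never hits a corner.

Final position: (3,8)
Wall sequence: LTRBT

1. t=2 → L at (0,3); v=(1,1)
2. t=5 → T at (5,8); v=(1,-1)
3. t=7 → R at (12,1); v=(-1,-1)
4. t=1 → B at (11,0); v=(-1,1)
5. t=8 → T at (3,8); v=(-1,-1)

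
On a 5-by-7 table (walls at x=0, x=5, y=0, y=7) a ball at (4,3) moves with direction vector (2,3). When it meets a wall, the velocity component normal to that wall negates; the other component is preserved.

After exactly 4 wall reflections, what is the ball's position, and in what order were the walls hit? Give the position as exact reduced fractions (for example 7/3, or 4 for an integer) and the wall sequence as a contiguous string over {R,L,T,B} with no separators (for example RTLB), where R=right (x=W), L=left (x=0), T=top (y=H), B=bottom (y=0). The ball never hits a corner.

1. t=1/2 → R at (5,9/2); v=(-2,3)
2. t=5/6 → T at (10/3,7); v=(-2,-3)
3. t=5/3 → L at (0,2); v=(2,-3)
4. t=2/3 → B at (4/3,0); v=(2,3)

Final position: (4/3,0)
Wall sequence: RTLB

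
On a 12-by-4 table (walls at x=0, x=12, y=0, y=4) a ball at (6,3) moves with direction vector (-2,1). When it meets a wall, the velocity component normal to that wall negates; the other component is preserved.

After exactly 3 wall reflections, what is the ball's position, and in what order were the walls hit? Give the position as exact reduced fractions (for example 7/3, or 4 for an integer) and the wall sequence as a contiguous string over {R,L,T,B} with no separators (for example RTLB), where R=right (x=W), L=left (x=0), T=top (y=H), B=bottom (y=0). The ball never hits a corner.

Final position: (4,0)
Wall sequence: TLB

1. t=1 → T at (4,4); v=(-2,-1)
2. t=2 → L at (0,2); v=(2,-1)
3. t=2 → B at (4,0); v=(2,1)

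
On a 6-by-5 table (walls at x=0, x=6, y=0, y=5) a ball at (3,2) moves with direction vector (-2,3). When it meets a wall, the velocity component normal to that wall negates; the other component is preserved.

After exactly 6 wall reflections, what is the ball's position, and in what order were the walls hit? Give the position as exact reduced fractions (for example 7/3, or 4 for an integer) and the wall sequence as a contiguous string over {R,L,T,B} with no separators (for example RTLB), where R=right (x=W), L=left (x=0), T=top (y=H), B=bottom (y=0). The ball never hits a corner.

Final position: (3,0)
Wall sequence: TLBTRB

1. t=1 → T at (1,5); v=(-2,-3)
2. t=1/2 → L at (0,7/2); v=(2,-3)
3. t=7/6 → B at (7/3,0); v=(2,3)
4. t=5/3 → T at (17/3,5); v=(2,-3)
5. t=1/6 → R at (6,9/2); v=(-2,-3)
6. t=3/2 → B at (3,0); v=(-2,3)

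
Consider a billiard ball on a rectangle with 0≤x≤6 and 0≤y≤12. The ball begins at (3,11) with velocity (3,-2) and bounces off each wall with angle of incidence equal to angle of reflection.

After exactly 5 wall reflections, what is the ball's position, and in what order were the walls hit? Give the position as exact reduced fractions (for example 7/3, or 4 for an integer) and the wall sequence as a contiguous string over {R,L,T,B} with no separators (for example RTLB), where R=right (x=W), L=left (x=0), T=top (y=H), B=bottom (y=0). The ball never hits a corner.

1. t=1 → R at (6,9); v=(-3,-2)
2. t=2 → L at (0,5); v=(3,-2)
3. t=2 → R at (6,1); v=(-3,-2)
4. t=1/2 → B at (9/2,0); v=(-3,2)
5. t=3/2 → L at (0,3); v=(3,2)

Final position: (0,3)
Wall sequence: RLRBL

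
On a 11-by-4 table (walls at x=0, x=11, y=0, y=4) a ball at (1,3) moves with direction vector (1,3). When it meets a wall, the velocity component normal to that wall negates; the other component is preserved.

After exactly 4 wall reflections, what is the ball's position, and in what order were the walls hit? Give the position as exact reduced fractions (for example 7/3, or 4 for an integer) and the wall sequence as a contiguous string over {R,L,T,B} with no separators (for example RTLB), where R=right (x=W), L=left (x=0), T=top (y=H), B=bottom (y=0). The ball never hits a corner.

Final position: (16/3,0)
Wall sequence: TBTB

1. t=1/3 → T at (4/3,4); v=(1,-3)
2. t=4/3 → B at (8/3,0); v=(1,3)
3. t=4/3 → T at (4,4); v=(1,-3)
4. t=4/3 → B at (16/3,0); v=(1,3)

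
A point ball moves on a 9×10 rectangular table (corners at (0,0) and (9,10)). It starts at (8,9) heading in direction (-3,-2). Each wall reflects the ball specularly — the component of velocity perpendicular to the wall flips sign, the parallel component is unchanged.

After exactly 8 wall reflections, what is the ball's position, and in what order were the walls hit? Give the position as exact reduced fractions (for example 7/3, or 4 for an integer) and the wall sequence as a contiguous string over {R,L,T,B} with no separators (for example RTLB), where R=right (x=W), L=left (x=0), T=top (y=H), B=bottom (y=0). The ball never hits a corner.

Final position: (0,1/3)
Wall sequence: LBRLTRBL

1. t=8/3 → L at (0,11/3); v=(3,-2)
2. t=11/6 → B at (11/2,0); v=(3,2)
3. t=7/6 → R at (9,7/3); v=(-3,2)
4. t=3 → L at (0,25/3); v=(3,2)
5. t=5/6 → T at (5/2,10); v=(3,-2)
6. t=13/6 → R at (9,17/3); v=(-3,-2)
7. t=17/6 → B at (1/2,0); v=(-3,2)
8. t=1/6 → L at (0,1/3); v=(3,2)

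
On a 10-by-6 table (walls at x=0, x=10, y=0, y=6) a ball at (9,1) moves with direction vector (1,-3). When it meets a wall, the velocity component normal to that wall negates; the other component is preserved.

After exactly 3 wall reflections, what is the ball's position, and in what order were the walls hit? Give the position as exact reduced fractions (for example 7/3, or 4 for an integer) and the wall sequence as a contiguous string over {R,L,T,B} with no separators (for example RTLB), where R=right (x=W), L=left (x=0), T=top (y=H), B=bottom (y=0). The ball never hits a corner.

1. t=1/3 → B at (28/3,0); v=(1,3)
2. t=2/3 → R at (10,2); v=(-1,3)
3. t=4/3 → T at (26/3,6); v=(-1,-3)

Final position: (26/3,6)
Wall sequence: BRT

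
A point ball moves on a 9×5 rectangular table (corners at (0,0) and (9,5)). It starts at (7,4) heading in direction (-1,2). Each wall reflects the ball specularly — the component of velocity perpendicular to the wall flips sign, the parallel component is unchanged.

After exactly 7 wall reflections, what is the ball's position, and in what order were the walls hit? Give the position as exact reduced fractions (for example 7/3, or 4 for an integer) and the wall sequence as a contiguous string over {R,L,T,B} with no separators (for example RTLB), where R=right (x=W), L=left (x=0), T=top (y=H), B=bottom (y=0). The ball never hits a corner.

Final position: (6,0)
Wall sequence: TBTLBTB

1. t=1/2 → T at (13/2,5); v=(-1,-2)
2. t=5/2 → B at (4,0); v=(-1,2)
3. t=5/2 → T at (3/2,5); v=(-1,-2)
4. t=3/2 → L at (0,2); v=(1,-2)
5. t=1 → B at (1,0); v=(1,2)
6. t=5/2 → T at (7/2,5); v=(1,-2)
7. t=5/2 → B at (6,0); v=(1,2)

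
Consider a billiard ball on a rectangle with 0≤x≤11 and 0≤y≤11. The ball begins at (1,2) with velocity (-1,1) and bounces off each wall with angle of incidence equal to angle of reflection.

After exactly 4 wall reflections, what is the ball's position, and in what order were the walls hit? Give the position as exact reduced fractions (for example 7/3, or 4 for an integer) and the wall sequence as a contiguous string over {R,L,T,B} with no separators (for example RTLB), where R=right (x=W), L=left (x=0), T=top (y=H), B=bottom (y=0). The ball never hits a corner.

Final position: (3,0)
Wall sequence: LTRB

1. t=1 → L at (0,3); v=(1,1)
2. t=8 → T at (8,11); v=(1,-1)
3. t=3 → R at (11,8); v=(-1,-1)
4. t=8 → B at (3,0); v=(-1,1)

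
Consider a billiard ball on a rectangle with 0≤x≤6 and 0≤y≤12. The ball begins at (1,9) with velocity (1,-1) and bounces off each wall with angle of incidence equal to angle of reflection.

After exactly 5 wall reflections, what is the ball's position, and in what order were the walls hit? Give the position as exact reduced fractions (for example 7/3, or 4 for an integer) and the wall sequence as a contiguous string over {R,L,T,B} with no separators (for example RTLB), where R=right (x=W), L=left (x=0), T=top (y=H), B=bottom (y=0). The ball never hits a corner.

Final position: (2,12)
Wall sequence: RBLRT

1. t=5 → R at (6,4); v=(-1,-1)
2. t=4 → B at (2,0); v=(-1,1)
3. t=2 → L at (0,2); v=(1,1)
4. t=6 → R at (6,8); v=(-1,1)
5. t=4 → T at (2,12); v=(-1,-1)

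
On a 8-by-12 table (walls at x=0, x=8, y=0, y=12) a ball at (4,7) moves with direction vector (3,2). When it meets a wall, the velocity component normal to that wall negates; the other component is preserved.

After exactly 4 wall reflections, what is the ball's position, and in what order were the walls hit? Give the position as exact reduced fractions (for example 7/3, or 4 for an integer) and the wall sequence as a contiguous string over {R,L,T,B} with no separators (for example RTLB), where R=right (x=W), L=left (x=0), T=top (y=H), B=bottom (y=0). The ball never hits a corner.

1. t=4/3 → R at (8,29/3); v=(-3,2)
2. t=7/6 → T at (9/2,12); v=(-3,-2)
3. t=3/2 → L at (0,9); v=(3,-2)
4. t=8/3 → R at (8,11/3); v=(-3,-2)

Final position: (8,11/3)
Wall sequence: RTLR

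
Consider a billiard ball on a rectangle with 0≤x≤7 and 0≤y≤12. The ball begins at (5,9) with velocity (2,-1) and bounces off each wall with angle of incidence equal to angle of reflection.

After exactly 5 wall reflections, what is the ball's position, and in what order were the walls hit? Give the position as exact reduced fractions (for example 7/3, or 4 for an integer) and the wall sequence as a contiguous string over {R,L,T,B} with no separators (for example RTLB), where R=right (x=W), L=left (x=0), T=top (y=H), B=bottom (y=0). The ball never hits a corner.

Final position: (0,5/2)
Wall sequence: RLRBL

1. t=1 → R at (7,8); v=(-2,-1)
2. t=7/2 → L at (0,9/2); v=(2,-1)
3. t=7/2 → R at (7,1); v=(-2,-1)
4. t=1 → B at (5,0); v=(-2,1)
5. t=5/2 → L at (0,5/2); v=(2,1)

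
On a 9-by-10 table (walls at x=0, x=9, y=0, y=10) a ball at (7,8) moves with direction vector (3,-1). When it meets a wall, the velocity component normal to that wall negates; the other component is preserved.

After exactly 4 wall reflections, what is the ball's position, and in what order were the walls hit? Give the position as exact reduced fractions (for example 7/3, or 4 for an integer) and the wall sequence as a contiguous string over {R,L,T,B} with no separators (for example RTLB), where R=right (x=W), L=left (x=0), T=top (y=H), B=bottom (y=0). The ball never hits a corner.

Final position: (5,0)
Wall sequence: RLRB

1. t=2/3 → R at (9,22/3); v=(-3,-1)
2. t=3 → L at (0,13/3); v=(3,-1)
3. t=3 → R at (9,4/3); v=(-3,-1)
4. t=4/3 → B at (5,0); v=(-3,1)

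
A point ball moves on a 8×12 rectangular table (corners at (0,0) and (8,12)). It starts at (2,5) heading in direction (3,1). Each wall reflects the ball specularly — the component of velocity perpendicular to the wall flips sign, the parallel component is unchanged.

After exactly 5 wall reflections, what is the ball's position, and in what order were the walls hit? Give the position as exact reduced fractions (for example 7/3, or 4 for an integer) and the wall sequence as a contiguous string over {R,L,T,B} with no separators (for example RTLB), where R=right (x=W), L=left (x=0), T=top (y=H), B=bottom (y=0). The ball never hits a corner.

1. t=2 → R at (8,7); v=(-3,1)
2. t=8/3 → L at (0,29/3); v=(3,1)
3. t=7/3 → T at (7,12); v=(3,-1)
4. t=1/3 → R at (8,35/3); v=(-3,-1)
5. t=8/3 → L at (0,9); v=(3,-1)

Final position: (0,9)
Wall sequence: RLTRL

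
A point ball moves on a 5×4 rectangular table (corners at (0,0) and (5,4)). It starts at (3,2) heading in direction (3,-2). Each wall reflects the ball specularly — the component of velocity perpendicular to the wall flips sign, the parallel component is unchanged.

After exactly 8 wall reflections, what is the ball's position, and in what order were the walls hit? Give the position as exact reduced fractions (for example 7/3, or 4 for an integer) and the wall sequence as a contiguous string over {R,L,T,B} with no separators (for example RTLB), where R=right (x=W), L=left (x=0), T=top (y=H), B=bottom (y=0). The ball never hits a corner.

Final position: (4,4)
Wall sequence: RBLTRBLT

1. t=2/3 → R at (5,2/3); v=(-3,-2)
2. t=1/3 → B at (4,0); v=(-3,2)
3. t=4/3 → L at (0,8/3); v=(3,2)
4. t=2/3 → T at (2,4); v=(3,-2)
5. t=1 → R at (5,2); v=(-3,-2)
6. t=1 → B at (2,0); v=(-3,2)
7. t=2/3 → L at (0,4/3); v=(3,2)
8. t=4/3 → T at (4,4); v=(3,-2)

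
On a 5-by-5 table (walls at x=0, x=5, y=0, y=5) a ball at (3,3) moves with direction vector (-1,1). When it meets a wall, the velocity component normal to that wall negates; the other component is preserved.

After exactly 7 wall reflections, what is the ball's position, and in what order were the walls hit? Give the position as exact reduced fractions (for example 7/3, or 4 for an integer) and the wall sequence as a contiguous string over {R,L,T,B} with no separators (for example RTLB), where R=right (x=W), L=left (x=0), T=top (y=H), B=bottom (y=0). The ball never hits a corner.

1. t=2 → T at (1,5); v=(-1,-1)
2. t=1 → L at (0,4); v=(1,-1)
3. t=4 → B at (4,0); v=(1,1)
4. t=1 → R at (5,1); v=(-1,1)
5. t=4 → T at (1,5); v=(-1,-1)
6. t=1 → L at (0,4); v=(1,-1)
7. t=4 → B at (4,0); v=(1,1)

Final position: (4,0)
Wall sequence: TLBRTLB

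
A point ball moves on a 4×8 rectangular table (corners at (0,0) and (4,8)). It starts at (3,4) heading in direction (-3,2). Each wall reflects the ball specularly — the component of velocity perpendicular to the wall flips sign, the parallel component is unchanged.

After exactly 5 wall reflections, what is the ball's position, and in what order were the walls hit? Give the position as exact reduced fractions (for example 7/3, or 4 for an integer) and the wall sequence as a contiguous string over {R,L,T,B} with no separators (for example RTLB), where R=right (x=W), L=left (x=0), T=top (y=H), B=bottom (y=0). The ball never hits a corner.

Final position: (4,2)
Wall sequence: LTRLR

1. t=1 → L at (0,6); v=(3,2)
2. t=1 → T at (3,8); v=(3,-2)
3. t=1/3 → R at (4,22/3); v=(-3,-2)
4. t=4/3 → L at (0,14/3); v=(3,-2)
5. t=4/3 → R at (4,2); v=(-3,-2)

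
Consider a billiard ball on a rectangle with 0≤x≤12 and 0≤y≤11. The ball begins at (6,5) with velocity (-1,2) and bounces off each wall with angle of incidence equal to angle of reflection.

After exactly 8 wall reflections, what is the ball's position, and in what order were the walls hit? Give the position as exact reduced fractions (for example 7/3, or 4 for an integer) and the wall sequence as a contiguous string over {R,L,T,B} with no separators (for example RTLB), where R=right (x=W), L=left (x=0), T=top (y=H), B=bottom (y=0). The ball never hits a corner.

Final position: (0,1)
Wall sequence: TLBTRBTL

1. t=3 → T at (3,11); v=(-1,-2)
2. t=3 → L at (0,5); v=(1,-2)
3. t=5/2 → B at (5/2,0); v=(1,2)
4. t=11/2 → T at (8,11); v=(1,-2)
5. t=4 → R at (12,3); v=(-1,-2)
6. t=3/2 → B at (21/2,0); v=(-1,2)
7. t=11/2 → T at (5,11); v=(-1,-2)
8. t=5 → L at (0,1); v=(1,-2)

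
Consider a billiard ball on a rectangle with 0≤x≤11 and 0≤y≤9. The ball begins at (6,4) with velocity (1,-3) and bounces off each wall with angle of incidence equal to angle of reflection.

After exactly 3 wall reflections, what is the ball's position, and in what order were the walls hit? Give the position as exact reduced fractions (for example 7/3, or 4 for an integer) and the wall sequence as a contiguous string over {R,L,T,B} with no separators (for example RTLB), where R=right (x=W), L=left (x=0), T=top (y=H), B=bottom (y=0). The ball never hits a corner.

Final position: (11,7)
Wall sequence: BTR

1. t=4/3 → B at (22/3,0); v=(1,3)
2. t=3 → T at (31/3,9); v=(1,-3)
3. t=2/3 → R at (11,7); v=(-1,-3)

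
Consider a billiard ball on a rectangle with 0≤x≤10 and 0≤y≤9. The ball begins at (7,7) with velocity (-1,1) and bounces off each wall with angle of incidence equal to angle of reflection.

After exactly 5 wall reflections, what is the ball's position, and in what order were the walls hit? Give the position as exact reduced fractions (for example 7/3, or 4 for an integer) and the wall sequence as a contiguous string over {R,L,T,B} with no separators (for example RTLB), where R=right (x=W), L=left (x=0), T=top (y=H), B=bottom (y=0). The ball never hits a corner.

1. t=2 → T at (5,9); v=(-1,-1)
2. t=5 → L at (0,4); v=(1,-1)
3. t=4 → B at (4,0); v=(1,1)
4. t=6 → R at (10,6); v=(-1,1)
5. t=3 → T at (7,9); v=(-1,-1)

Final position: (7,9)
Wall sequence: TLBRT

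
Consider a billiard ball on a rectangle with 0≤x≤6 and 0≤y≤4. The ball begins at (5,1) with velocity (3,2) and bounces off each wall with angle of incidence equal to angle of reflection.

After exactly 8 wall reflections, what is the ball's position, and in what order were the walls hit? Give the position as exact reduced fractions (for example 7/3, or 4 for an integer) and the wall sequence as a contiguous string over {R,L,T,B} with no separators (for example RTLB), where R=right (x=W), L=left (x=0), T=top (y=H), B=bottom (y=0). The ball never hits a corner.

Final position: (7/2,0)
Wall sequence: RTLBRTLB

1. t=1/3 → R at (6,5/3); v=(-3,2)
2. t=7/6 → T at (5/2,4); v=(-3,-2)
3. t=5/6 → L at (0,7/3); v=(3,-2)
4. t=7/6 → B at (7/2,0); v=(3,2)
5. t=5/6 → R at (6,5/3); v=(-3,2)
6. t=7/6 → T at (5/2,4); v=(-3,-2)
7. t=5/6 → L at (0,7/3); v=(3,-2)
8. t=7/6 → B at (7/2,0); v=(3,2)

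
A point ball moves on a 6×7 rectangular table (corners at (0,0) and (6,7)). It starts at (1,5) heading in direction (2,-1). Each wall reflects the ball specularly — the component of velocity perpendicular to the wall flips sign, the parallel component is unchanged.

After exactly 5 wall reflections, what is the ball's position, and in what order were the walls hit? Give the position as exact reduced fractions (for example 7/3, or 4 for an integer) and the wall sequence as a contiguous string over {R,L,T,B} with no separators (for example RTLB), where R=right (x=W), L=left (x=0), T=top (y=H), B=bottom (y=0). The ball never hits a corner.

Final position: (0,13/2)
Wall sequence: RBLRL

1. t=5/2 → R at (6,5/2); v=(-2,-1)
2. t=5/2 → B at (1,0); v=(-2,1)
3. t=1/2 → L at (0,1/2); v=(2,1)
4. t=3 → R at (6,7/2); v=(-2,1)
5. t=3 → L at (0,13/2); v=(2,1)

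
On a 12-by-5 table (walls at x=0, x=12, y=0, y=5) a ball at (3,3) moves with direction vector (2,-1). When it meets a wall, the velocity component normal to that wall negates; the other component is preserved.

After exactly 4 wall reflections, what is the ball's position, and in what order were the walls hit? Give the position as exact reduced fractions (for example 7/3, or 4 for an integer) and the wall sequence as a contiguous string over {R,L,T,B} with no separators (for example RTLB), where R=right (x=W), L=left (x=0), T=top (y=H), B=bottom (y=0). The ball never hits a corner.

1. t=3 → B at (9,0); v=(2,1)
2. t=3/2 → R at (12,3/2); v=(-2,1)
3. t=7/2 → T at (5,5); v=(-2,-1)
4. t=5/2 → L at (0,5/2); v=(2,-1)

Final position: (0,5/2)
Wall sequence: BRTL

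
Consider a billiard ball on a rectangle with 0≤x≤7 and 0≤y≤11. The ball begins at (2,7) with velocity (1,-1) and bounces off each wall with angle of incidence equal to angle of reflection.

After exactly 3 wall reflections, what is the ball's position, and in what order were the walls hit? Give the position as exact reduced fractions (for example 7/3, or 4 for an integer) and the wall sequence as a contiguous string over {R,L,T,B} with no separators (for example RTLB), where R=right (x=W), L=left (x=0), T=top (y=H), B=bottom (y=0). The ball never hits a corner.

Final position: (0,5)
Wall sequence: RBL

1. t=5 → R at (7,2); v=(-1,-1)
2. t=2 → B at (5,0); v=(-1,1)
3. t=5 → L at (0,5); v=(1,1)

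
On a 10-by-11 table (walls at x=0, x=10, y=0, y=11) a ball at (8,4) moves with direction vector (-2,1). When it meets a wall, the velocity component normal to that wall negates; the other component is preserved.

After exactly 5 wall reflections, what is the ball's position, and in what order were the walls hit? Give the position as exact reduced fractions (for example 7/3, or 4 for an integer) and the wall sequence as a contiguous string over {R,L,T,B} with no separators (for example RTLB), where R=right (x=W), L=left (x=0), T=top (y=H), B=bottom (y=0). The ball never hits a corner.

1. t=4 → L at (0,8); v=(2,1)
2. t=3 → T at (6,11); v=(2,-1)
3. t=2 → R at (10,9); v=(-2,-1)
4. t=5 → L at (0,4); v=(2,-1)
5. t=4 → B at (8,0); v=(2,1)

Final position: (8,0)
Wall sequence: LTRLB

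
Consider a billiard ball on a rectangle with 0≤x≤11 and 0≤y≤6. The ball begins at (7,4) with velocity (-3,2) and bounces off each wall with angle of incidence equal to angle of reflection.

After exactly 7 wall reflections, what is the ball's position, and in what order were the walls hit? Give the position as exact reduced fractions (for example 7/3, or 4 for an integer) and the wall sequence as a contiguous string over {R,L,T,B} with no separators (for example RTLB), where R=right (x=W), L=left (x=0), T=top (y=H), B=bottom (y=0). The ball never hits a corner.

Final position: (1,0)
Wall sequence: TLBRTLB

1. t=1 → T at (4,6); v=(-3,-2)
2. t=4/3 → L at (0,10/3); v=(3,-2)
3. t=5/3 → B at (5,0); v=(3,2)
4. t=2 → R at (11,4); v=(-3,2)
5. t=1 → T at (8,6); v=(-3,-2)
6. t=8/3 → L at (0,2/3); v=(3,-2)
7. t=1/3 → B at (1,0); v=(3,2)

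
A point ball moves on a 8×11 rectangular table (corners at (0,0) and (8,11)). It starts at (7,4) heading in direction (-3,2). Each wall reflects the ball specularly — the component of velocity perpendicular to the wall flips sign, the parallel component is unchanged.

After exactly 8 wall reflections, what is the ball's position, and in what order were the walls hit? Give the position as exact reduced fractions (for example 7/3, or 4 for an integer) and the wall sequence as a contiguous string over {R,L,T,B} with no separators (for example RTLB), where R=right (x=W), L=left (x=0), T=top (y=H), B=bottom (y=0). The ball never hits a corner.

1. t=7/3 → L at (0,26/3); v=(3,2)
2. t=7/6 → T at (7/2,11); v=(3,-2)
3. t=3/2 → R at (8,8); v=(-3,-2)
4. t=8/3 → L at (0,8/3); v=(3,-2)
5. t=4/3 → B at (4,0); v=(3,2)
6. t=4/3 → R at (8,8/3); v=(-3,2)
7. t=8/3 → L at (0,8); v=(3,2)
8. t=3/2 → T at (9/2,11); v=(3,-2)

Final position: (9/2,11)
Wall sequence: LTRLBRLT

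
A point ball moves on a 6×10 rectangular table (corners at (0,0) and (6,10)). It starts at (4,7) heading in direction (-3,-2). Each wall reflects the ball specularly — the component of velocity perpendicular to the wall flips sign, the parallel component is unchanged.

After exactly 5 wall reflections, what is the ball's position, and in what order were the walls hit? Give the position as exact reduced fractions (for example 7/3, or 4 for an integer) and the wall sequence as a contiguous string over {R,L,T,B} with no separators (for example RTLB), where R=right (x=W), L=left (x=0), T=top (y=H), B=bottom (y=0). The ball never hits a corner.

1. t=4/3 → L at (0,13/3); v=(3,-2)
2. t=2 → R at (6,1/3); v=(-3,-2)
3. t=1/6 → B at (11/2,0); v=(-3,2)
4. t=11/6 → L at (0,11/3); v=(3,2)
5. t=2 → R at (6,23/3); v=(-3,2)

Final position: (6,23/3)
Wall sequence: LRBLR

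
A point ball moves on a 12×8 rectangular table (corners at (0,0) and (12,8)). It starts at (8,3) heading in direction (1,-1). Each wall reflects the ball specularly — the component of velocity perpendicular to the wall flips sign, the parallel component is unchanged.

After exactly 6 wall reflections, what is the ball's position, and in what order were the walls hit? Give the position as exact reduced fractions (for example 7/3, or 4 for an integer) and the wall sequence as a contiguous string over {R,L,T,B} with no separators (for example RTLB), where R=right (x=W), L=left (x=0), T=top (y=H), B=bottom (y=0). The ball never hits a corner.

1. t=3 → B at (11,0); v=(1,1)
2. t=1 → R at (12,1); v=(-1,1)
3. t=7 → T at (5,8); v=(-1,-1)
4. t=5 → L at (0,3); v=(1,-1)
5. t=3 → B at (3,0); v=(1,1)
6. t=8 → T at (11,8); v=(1,-1)

Final position: (11,8)
Wall sequence: BRTLBT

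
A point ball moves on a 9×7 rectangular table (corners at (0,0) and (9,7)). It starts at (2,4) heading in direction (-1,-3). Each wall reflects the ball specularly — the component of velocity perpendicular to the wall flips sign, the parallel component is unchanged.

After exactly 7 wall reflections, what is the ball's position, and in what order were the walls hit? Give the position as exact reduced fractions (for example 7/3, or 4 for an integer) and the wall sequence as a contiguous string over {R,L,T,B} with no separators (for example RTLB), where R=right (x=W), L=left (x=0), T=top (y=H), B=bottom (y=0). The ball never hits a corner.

1. t=4/3 → B at (2/3,0); v=(-1,3)
2. t=2/3 → L at (0,2); v=(1,3)
3. t=5/3 → T at (5/3,7); v=(1,-3)
4. t=7/3 → B at (4,0); v=(1,3)
5. t=7/3 → T at (19/3,7); v=(1,-3)
6. t=7/3 → B at (26/3,0); v=(1,3)
7. t=1/3 → R at (9,1); v=(-1,3)

Final position: (9,1)
Wall sequence: BLTBTBR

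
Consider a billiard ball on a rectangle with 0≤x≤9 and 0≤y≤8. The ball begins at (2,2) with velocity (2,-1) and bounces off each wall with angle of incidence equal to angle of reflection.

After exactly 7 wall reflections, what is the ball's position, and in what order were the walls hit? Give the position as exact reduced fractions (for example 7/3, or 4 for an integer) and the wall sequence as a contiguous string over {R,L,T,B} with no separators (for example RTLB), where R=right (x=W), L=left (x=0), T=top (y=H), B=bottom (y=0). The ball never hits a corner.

Final position: (2,0)
Wall sequence: BRLTRLB

1. t=2 → B at (6,0); v=(2,1)
2. t=3/2 → R at (9,3/2); v=(-2,1)
3. t=9/2 → L at (0,6); v=(2,1)
4. t=2 → T at (4,8); v=(2,-1)
5. t=5/2 → R at (9,11/2); v=(-2,-1)
6. t=9/2 → L at (0,1); v=(2,-1)
7. t=1 → B at (2,0); v=(2,1)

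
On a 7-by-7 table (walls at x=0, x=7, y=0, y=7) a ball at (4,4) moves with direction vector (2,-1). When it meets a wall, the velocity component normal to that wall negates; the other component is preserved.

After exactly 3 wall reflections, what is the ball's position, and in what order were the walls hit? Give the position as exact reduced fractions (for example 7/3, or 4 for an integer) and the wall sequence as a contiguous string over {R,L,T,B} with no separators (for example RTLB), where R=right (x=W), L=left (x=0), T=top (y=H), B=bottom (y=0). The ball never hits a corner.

1. t=3/2 → R at (7,5/2); v=(-2,-1)
2. t=5/2 → B at (2,0); v=(-2,1)
3. t=1 → L at (0,1); v=(2,1)

Final position: (0,1)
Wall sequence: RBL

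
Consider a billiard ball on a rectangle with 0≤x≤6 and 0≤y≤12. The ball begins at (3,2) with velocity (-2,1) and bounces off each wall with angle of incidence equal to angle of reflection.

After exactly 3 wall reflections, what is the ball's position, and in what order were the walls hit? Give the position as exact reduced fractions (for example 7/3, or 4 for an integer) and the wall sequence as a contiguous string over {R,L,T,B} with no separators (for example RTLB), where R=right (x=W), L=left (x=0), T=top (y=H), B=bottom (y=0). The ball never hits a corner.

Final position: (0,19/2)
Wall sequence: LRL

1. t=3/2 → L at (0,7/2); v=(2,1)
2. t=3 → R at (6,13/2); v=(-2,1)
3. t=3 → L at (0,19/2); v=(2,1)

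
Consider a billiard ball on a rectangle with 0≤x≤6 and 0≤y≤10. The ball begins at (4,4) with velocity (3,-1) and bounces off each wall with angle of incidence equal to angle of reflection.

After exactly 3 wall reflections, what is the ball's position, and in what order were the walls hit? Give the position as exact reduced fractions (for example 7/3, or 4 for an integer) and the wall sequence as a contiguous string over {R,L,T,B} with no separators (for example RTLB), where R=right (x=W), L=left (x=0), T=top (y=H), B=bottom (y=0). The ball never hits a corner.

1. t=2/3 → R at (6,10/3); v=(-3,-1)
2. t=2 → L at (0,4/3); v=(3,-1)
3. t=4/3 → B at (4,0); v=(3,1)

Final position: (4,0)
Wall sequence: RLB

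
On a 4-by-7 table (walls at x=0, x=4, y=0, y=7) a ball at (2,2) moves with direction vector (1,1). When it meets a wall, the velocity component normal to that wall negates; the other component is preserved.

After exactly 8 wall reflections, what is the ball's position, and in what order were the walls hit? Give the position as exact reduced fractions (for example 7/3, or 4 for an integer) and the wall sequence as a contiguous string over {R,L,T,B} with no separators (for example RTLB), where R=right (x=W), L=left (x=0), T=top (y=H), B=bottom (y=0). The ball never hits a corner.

Final position: (3,7)
Wall sequence: RTLRBLRT

1. t=2 → R at (4,4); v=(-1,1)
2. t=3 → T at (1,7); v=(-1,-1)
3. t=1 → L at (0,6); v=(1,-1)
4. t=4 → R at (4,2); v=(-1,-1)
5. t=2 → B at (2,0); v=(-1,1)
6. t=2 → L at (0,2); v=(1,1)
7. t=4 → R at (4,6); v=(-1,1)
8. t=1 → T at (3,7); v=(-1,-1)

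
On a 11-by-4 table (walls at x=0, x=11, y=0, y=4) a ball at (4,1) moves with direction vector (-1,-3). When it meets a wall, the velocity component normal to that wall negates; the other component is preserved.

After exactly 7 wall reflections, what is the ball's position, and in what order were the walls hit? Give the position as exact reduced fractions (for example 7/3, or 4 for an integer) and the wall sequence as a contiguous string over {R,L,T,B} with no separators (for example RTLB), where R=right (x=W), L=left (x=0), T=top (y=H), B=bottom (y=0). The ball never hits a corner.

Final position: (3,4)
Wall sequence: BTBLTBT

1. t=1/3 → B at (11/3,0); v=(-1,3)
2. t=4/3 → T at (7/3,4); v=(-1,-3)
3. t=4/3 → B at (1,0); v=(-1,3)
4. t=1 → L at (0,3); v=(1,3)
5. t=1/3 → T at (1/3,4); v=(1,-3)
6. t=4/3 → B at (5/3,0); v=(1,3)
7. t=4/3 → T at (3,4); v=(1,-3)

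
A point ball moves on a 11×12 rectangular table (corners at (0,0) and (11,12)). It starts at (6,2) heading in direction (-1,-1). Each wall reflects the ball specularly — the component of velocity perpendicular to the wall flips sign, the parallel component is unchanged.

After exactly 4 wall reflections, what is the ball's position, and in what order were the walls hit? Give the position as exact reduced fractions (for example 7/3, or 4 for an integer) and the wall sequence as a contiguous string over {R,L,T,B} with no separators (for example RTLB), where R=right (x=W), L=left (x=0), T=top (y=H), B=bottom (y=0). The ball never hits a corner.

Final position: (11,9)
Wall sequence: BLTR

1. t=2 → B at (4,0); v=(-1,1)
2. t=4 → L at (0,4); v=(1,1)
3. t=8 → T at (8,12); v=(1,-1)
4. t=3 → R at (11,9); v=(-1,-1)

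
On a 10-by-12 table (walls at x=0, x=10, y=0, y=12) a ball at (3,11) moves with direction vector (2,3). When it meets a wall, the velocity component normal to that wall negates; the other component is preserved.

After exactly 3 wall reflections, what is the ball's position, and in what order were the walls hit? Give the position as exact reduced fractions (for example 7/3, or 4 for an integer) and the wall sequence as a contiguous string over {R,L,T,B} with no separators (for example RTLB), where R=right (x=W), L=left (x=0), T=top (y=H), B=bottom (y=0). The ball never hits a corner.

1. t=1/3 → T at (11/3,12); v=(2,-3)
2. t=19/6 → R at (10,5/2); v=(-2,-3)
3. t=5/6 → B at (25/3,0); v=(-2,3)

Final position: (25/3,0)
Wall sequence: TRB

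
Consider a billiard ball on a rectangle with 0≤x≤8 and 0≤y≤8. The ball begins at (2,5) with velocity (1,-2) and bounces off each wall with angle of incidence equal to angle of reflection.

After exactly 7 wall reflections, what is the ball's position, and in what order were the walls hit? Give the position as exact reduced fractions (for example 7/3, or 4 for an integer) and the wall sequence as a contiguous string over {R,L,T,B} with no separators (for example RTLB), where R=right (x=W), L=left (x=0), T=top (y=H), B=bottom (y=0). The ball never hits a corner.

Final position: (9/2,0)
Wall sequence: BRTBLTB

1. t=5/2 → B at (9/2,0); v=(1,2)
2. t=7/2 → R at (8,7); v=(-1,2)
3. t=1/2 → T at (15/2,8); v=(-1,-2)
4. t=4 → B at (7/2,0); v=(-1,2)
5. t=7/2 → L at (0,7); v=(1,2)
6. t=1/2 → T at (1/2,8); v=(1,-2)
7. t=4 → B at (9/2,0); v=(1,2)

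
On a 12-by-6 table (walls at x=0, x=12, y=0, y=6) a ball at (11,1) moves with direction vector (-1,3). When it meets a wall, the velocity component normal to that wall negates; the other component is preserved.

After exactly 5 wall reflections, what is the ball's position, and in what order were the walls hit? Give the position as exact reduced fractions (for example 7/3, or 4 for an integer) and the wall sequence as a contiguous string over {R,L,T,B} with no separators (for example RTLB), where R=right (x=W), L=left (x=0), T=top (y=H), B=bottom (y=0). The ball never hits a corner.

Final position: (4/3,6)
Wall sequence: TBTBT

1. t=5/3 → T at (28/3,6); v=(-1,-3)
2. t=2 → B at (22/3,0); v=(-1,3)
3. t=2 → T at (16/3,6); v=(-1,-3)
4. t=2 → B at (10/3,0); v=(-1,3)
5. t=2 → T at (4/3,6); v=(-1,-3)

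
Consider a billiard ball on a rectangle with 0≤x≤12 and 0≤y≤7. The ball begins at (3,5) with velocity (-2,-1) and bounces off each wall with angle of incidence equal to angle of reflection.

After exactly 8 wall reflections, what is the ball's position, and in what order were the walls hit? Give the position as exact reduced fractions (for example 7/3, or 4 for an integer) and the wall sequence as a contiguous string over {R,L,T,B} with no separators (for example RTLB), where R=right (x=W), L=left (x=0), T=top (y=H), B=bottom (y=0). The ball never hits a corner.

1. t=3/2 → L at (0,7/2); v=(2,-1)
2. t=7/2 → B at (7,0); v=(2,1)
3. t=5/2 → R at (12,5/2); v=(-2,1)
4. t=9/2 → T at (3,7); v=(-2,-1)
5. t=3/2 → L at (0,11/2); v=(2,-1)
6. t=11/2 → B at (11,0); v=(2,1)
7. t=1/2 → R at (12,1/2); v=(-2,1)
8. t=6 → L at (0,13/2); v=(2,1)

Final position: (0,13/2)
Wall sequence: LBRTLBRL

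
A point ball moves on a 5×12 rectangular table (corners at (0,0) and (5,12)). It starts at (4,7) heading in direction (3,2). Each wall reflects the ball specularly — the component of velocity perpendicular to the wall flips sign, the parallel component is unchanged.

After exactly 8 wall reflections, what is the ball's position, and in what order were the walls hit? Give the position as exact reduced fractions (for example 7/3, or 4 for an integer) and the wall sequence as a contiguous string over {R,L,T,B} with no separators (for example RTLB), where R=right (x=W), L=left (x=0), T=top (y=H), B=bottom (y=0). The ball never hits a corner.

1. t=1/3 → R at (5,23/3); v=(-3,2)
2. t=5/3 → L at (0,11); v=(3,2)
3. t=1/2 → T at (3/2,12); v=(3,-2)
4. t=7/6 → R at (5,29/3); v=(-3,-2)
5. t=5/3 → L at (0,19/3); v=(3,-2)
6. t=5/3 → R at (5,3); v=(-3,-2)
7. t=3/2 → B at (1/2,0); v=(-3,2)
8. t=1/6 → L at (0,1/3); v=(3,2)

Final position: (0,1/3)
Wall sequence: RLTRLRBL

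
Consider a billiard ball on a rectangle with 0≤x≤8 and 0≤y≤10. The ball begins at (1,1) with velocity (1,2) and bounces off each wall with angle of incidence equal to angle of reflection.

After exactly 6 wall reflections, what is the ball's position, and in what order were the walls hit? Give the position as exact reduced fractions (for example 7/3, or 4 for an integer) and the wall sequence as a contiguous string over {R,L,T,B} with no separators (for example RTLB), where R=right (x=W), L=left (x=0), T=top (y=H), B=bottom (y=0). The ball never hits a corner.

Final position: (9/2,0)
Wall sequence: TRBTLB

1. t=9/2 → T at (11/2,10); v=(1,-2)
2. t=5/2 → R at (8,5); v=(-1,-2)
3. t=5/2 → B at (11/2,0); v=(-1,2)
4. t=5 → T at (1/2,10); v=(-1,-2)
5. t=1/2 → L at (0,9); v=(1,-2)
6. t=9/2 → B at (9/2,0); v=(1,2)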